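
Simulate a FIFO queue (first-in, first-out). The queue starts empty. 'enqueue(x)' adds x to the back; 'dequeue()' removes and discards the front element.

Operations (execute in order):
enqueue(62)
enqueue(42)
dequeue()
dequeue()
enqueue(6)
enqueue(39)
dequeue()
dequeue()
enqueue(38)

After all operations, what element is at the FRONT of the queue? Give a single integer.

Answer: 38

Derivation:
enqueue(62): queue = [62]
enqueue(42): queue = [62, 42]
dequeue(): queue = [42]
dequeue(): queue = []
enqueue(6): queue = [6]
enqueue(39): queue = [6, 39]
dequeue(): queue = [39]
dequeue(): queue = []
enqueue(38): queue = [38]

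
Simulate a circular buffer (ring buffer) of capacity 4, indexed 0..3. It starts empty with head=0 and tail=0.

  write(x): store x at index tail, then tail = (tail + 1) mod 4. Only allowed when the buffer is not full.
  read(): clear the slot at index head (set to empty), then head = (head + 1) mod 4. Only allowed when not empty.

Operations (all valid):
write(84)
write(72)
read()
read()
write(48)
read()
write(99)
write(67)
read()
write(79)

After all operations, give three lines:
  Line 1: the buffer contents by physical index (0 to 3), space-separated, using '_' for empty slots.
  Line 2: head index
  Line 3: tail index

Answer: 67 79 _ _
0
2

Derivation:
write(84): buf=[84 _ _ _], head=0, tail=1, size=1
write(72): buf=[84 72 _ _], head=0, tail=2, size=2
read(): buf=[_ 72 _ _], head=1, tail=2, size=1
read(): buf=[_ _ _ _], head=2, tail=2, size=0
write(48): buf=[_ _ 48 _], head=2, tail=3, size=1
read(): buf=[_ _ _ _], head=3, tail=3, size=0
write(99): buf=[_ _ _ 99], head=3, tail=0, size=1
write(67): buf=[67 _ _ 99], head=3, tail=1, size=2
read(): buf=[67 _ _ _], head=0, tail=1, size=1
write(79): buf=[67 79 _ _], head=0, tail=2, size=2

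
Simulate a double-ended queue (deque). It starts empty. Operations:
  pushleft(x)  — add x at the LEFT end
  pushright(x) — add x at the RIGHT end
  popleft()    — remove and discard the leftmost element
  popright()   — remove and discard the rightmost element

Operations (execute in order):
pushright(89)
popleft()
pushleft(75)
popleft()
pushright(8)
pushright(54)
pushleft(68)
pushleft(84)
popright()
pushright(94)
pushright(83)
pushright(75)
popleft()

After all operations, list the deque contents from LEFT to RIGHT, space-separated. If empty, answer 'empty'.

pushright(89): [89]
popleft(): []
pushleft(75): [75]
popleft(): []
pushright(8): [8]
pushright(54): [8, 54]
pushleft(68): [68, 8, 54]
pushleft(84): [84, 68, 8, 54]
popright(): [84, 68, 8]
pushright(94): [84, 68, 8, 94]
pushright(83): [84, 68, 8, 94, 83]
pushright(75): [84, 68, 8, 94, 83, 75]
popleft(): [68, 8, 94, 83, 75]

Answer: 68 8 94 83 75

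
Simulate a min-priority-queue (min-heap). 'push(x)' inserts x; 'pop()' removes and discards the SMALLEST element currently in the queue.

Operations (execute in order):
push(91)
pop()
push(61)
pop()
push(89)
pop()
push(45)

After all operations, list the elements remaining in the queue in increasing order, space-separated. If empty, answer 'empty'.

push(91): heap contents = [91]
pop() → 91: heap contents = []
push(61): heap contents = [61]
pop() → 61: heap contents = []
push(89): heap contents = [89]
pop() → 89: heap contents = []
push(45): heap contents = [45]

Answer: 45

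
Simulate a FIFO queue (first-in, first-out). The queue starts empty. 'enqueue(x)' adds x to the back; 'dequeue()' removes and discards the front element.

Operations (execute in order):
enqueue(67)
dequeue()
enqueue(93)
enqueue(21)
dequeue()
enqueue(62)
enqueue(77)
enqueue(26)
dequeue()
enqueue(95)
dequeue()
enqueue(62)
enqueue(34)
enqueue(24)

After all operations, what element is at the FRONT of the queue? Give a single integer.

Answer: 77

Derivation:
enqueue(67): queue = [67]
dequeue(): queue = []
enqueue(93): queue = [93]
enqueue(21): queue = [93, 21]
dequeue(): queue = [21]
enqueue(62): queue = [21, 62]
enqueue(77): queue = [21, 62, 77]
enqueue(26): queue = [21, 62, 77, 26]
dequeue(): queue = [62, 77, 26]
enqueue(95): queue = [62, 77, 26, 95]
dequeue(): queue = [77, 26, 95]
enqueue(62): queue = [77, 26, 95, 62]
enqueue(34): queue = [77, 26, 95, 62, 34]
enqueue(24): queue = [77, 26, 95, 62, 34, 24]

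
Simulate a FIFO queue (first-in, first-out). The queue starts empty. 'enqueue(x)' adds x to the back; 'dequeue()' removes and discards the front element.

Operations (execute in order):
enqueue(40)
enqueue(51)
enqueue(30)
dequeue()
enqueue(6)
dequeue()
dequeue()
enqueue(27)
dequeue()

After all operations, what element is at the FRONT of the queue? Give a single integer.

enqueue(40): queue = [40]
enqueue(51): queue = [40, 51]
enqueue(30): queue = [40, 51, 30]
dequeue(): queue = [51, 30]
enqueue(6): queue = [51, 30, 6]
dequeue(): queue = [30, 6]
dequeue(): queue = [6]
enqueue(27): queue = [6, 27]
dequeue(): queue = [27]

Answer: 27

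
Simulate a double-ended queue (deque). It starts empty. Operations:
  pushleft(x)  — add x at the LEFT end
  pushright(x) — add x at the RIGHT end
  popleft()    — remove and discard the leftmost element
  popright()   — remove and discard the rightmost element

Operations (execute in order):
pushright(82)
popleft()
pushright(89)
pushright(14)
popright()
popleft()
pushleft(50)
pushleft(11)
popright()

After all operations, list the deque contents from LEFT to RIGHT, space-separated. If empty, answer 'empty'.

pushright(82): [82]
popleft(): []
pushright(89): [89]
pushright(14): [89, 14]
popright(): [89]
popleft(): []
pushleft(50): [50]
pushleft(11): [11, 50]
popright(): [11]

Answer: 11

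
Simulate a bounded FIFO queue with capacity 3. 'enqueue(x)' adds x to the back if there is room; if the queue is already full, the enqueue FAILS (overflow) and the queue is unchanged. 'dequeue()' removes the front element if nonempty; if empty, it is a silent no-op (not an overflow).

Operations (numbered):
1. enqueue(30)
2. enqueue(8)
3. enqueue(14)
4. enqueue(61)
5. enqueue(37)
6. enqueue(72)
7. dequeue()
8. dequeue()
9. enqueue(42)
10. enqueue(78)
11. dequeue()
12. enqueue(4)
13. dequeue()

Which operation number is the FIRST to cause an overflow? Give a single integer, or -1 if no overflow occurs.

Answer: 4

Derivation:
1. enqueue(30): size=1
2. enqueue(8): size=2
3. enqueue(14): size=3
4. enqueue(61): size=3=cap → OVERFLOW (fail)
5. enqueue(37): size=3=cap → OVERFLOW (fail)
6. enqueue(72): size=3=cap → OVERFLOW (fail)
7. dequeue(): size=2
8. dequeue(): size=1
9. enqueue(42): size=2
10. enqueue(78): size=3
11. dequeue(): size=2
12. enqueue(4): size=3
13. dequeue(): size=2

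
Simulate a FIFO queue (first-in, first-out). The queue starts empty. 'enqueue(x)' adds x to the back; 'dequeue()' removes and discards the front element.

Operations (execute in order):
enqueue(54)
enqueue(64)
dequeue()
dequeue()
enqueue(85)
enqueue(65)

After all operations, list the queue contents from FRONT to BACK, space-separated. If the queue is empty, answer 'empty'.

enqueue(54): [54]
enqueue(64): [54, 64]
dequeue(): [64]
dequeue(): []
enqueue(85): [85]
enqueue(65): [85, 65]

Answer: 85 65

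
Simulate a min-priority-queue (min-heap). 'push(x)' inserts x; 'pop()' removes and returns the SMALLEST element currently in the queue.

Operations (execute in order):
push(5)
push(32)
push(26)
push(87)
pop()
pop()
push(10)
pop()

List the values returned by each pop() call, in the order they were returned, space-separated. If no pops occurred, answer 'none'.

Answer: 5 26 10

Derivation:
push(5): heap contents = [5]
push(32): heap contents = [5, 32]
push(26): heap contents = [5, 26, 32]
push(87): heap contents = [5, 26, 32, 87]
pop() → 5: heap contents = [26, 32, 87]
pop() → 26: heap contents = [32, 87]
push(10): heap contents = [10, 32, 87]
pop() → 10: heap contents = [32, 87]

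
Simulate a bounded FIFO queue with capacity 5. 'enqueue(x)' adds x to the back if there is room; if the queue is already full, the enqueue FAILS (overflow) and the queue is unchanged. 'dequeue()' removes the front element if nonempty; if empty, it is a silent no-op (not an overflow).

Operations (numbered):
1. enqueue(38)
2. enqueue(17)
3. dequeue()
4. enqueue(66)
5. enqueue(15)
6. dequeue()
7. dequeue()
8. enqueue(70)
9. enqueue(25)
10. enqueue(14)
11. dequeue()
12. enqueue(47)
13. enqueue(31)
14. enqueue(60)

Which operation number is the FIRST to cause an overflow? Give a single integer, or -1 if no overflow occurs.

1. enqueue(38): size=1
2. enqueue(17): size=2
3. dequeue(): size=1
4. enqueue(66): size=2
5. enqueue(15): size=3
6. dequeue(): size=2
7. dequeue(): size=1
8. enqueue(70): size=2
9. enqueue(25): size=3
10. enqueue(14): size=4
11. dequeue(): size=3
12. enqueue(47): size=4
13. enqueue(31): size=5
14. enqueue(60): size=5=cap → OVERFLOW (fail)

Answer: 14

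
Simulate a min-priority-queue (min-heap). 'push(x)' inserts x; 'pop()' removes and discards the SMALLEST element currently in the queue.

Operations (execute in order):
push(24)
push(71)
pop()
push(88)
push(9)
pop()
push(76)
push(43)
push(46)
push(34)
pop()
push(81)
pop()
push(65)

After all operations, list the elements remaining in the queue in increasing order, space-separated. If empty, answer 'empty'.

Answer: 46 65 71 76 81 88

Derivation:
push(24): heap contents = [24]
push(71): heap contents = [24, 71]
pop() → 24: heap contents = [71]
push(88): heap contents = [71, 88]
push(9): heap contents = [9, 71, 88]
pop() → 9: heap contents = [71, 88]
push(76): heap contents = [71, 76, 88]
push(43): heap contents = [43, 71, 76, 88]
push(46): heap contents = [43, 46, 71, 76, 88]
push(34): heap contents = [34, 43, 46, 71, 76, 88]
pop() → 34: heap contents = [43, 46, 71, 76, 88]
push(81): heap contents = [43, 46, 71, 76, 81, 88]
pop() → 43: heap contents = [46, 71, 76, 81, 88]
push(65): heap contents = [46, 65, 71, 76, 81, 88]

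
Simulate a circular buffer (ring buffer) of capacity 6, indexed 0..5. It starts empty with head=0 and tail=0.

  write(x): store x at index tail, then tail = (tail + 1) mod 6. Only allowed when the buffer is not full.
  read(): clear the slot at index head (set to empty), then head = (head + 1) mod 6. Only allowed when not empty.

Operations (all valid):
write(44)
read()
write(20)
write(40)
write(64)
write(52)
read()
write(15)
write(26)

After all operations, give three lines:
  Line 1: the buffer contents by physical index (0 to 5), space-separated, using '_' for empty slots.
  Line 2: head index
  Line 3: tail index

Answer: 26 _ 40 64 52 15
2
1

Derivation:
write(44): buf=[44 _ _ _ _ _], head=0, tail=1, size=1
read(): buf=[_ _ _ _ _ _], head=1, tail=1, size=0
write(20): buf=[_ 20 _ _ _ _], head=1, tail=2, size=1
write(40): buf=[_ 20 40 _ _ _], head=1, tail=3, size=2
write(64): buf=[_ 20 40 64 _ _], head=1, tail=4, size=3
write(52): buf=[_ 20 40 64 52 _], head=1, tail=5, size=4
read(): buf=[_ _ 40 64 52 _], head=2, tail=5, size=3
write(15): buf=[_ _ 40 64 52 15], head=2, tail=0, size=4
write(26): buf=[26 _ 40 64 52 15], head=2, tail=1, size=5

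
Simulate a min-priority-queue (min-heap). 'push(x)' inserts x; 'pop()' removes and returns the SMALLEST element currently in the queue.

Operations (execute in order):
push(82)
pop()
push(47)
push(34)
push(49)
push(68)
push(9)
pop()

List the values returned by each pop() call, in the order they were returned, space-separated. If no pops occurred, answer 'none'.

push(82): heap contents = [82]
pop() → 82: heap contents = []
push(47): heap contents = [47]
push(34): heap contents = [34, 47]
push(49): heap contents = [34, 47, 49]
push(68): heap contents = [34, 47, 49, 68]
push(9): heap contents = [9, 34, 47, 49, 68]
pop() → 9: heap contents = [34, 47, 49, 68]

Answer: 82 9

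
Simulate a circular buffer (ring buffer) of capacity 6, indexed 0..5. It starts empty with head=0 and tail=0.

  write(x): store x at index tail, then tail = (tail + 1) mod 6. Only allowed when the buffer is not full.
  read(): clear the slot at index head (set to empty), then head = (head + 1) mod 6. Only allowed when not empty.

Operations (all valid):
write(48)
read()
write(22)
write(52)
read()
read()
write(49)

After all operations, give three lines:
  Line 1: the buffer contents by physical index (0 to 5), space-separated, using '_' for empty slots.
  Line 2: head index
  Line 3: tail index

Answer: _ _ _ 49 _ _
3
4

Derivation:
write(48): buf=[48 _ _ _ _ _], head=0, tail=1, size=1
read(): buf=[_ _ _ _ _ _], head=1, tail=1, size=0
write(22): buf=[_ 22 _ _ _ _], head=1, tail=2, size=1
write(52): buf=[_ 22 52 _ _ _], head=1, tail=3, size=2
read(): buf=[_ _ 52 _ _ _], head=2, tail=3, size=1
read(): buf=[_ _ _ _ _ _], head=3, tail=3, size=0
write(49): buf=[_ _ _ 49 _ _], head=3, tail=4, size=1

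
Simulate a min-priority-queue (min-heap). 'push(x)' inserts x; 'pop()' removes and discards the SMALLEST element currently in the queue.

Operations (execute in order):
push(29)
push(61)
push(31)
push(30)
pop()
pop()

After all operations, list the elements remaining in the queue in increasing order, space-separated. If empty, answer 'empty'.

Answer: 31 61

Derivation:
push(29): heap contents = [29]
push(61): heap contents = [29, 61]
push(31): heap contents = [29, 31, 61]
push(30): heap contents = [29, 30, 31, 61]
pop() → 29: heap contents = [30, 31, 61]
pop() → 30: heap contents = [31, 61]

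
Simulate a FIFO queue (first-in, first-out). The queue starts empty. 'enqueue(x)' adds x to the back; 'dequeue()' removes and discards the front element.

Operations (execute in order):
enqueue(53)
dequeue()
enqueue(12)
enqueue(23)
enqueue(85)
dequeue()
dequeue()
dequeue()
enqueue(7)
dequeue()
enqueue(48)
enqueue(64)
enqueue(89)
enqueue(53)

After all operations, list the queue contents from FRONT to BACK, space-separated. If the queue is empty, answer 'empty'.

enqueue(53): [53]
dequeue(): []
enqueue(12): [12]
enqueue(23): [12, 23]
enqueue(85): [12, 23, 85]
dequeue(): [23, 85]
dequeue(): [85]
dequeue(): []
enqueue(7): [7]
dequeue(): []
enqueue(48): [48]
enqueue(64): [48, 64]
enqueue(89): [48, 64, 89]
enqueue(53): [48, 64, 89, 53]

Answer: 48 64 89 53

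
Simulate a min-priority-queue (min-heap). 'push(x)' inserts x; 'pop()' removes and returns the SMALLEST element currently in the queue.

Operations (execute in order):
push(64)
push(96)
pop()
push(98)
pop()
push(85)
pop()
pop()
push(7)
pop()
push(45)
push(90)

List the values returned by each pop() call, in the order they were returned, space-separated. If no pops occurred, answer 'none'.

push(64): heap contents = [64]
push(96): heap contents = [64, 96]
pop() → 64: heap contents = [96]
push(98): heap contents = [96, 98]
pop() → 96: heap contents = [98]
push(85): heap contents = [85, 98]
pop() → 85: heap contents = [98]
pop() → 98: heap contents = []
push(7): heap contents = [7]
pop() → 7: heap contents = []
push(45): heap contents = [45]
push(90): heap contents = [45, 90]

Answer: 64 96 85 98 7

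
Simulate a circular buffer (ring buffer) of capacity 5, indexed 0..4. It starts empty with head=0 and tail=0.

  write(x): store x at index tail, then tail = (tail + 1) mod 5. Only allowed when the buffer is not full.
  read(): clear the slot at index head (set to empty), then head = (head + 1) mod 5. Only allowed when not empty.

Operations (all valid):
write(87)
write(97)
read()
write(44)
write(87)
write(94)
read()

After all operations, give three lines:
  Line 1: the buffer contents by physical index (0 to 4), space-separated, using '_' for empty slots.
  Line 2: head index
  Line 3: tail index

write(87): buf=[87 _ _ _ _], head=0, tail=1, size=1
write(97): buf=[87 97 _ _ _], head=0, tail=2, size=2
read(): buf=[_ 97 _ _ _], head=1, tail=2, size=1
write(44): buf=[_ 97 44 _ _], head=1, tail=3, size=2
write(87): buf=[_ 97 44 87 _], head=1, tail=4, size=3
write(94): buf=[_ 97 44 87 94], head=1, tail=0, size=4
read(): buf=[_ _ 44 87 94], head=2, tail=0, size=3

Answer: _ _ 44 87 94
2
0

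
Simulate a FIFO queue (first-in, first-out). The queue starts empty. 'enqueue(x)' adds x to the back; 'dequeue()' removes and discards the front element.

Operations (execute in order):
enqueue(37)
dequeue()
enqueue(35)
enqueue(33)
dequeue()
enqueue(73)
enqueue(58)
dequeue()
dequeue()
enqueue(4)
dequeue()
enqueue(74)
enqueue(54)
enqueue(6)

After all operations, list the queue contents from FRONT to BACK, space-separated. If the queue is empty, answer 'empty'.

enqueue(37): [37]
dequeue(): []
enqueue(35): [35]
enqueue(33): [35, 33]
dequeue(): [33]
enqueue(73): [33, 73]
enqueue(58): [33, 73, 58]
dequeue(): [73, 58]
dequeue(): [58]
enqueue(4): [58, 4]
dequeue(): [4]
enqueue(74): [4, 74]
enqueue(54): [4, 74, 54]
enqueue(6): [4, 74, 54, 6]

Answer: 4 74 54 6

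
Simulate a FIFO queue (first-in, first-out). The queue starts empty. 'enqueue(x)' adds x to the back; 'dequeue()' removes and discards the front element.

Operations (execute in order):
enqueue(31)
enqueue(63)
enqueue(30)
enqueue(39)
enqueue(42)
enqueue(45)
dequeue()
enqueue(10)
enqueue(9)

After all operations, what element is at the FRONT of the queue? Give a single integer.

Answer: 63

Derivation:
enqueue(31): queue = [31]
enqueue(63): queue = [31, 63]
enqueue(30): queue = [31, 63, 30]
enqueue(39): queue = [31, 63, 30, 39]
enqueue(42): queue = [31, 63, 30, 39, 42]
enqueue(45): queue = [31, 63, 30, 39, 42, 45]
dequeue(): queue = [63, 30, 39, 42, 45]
enqueue(10): queue = [63, 30, 39, 42, 45, 10]
enqueue(9): queue = [63, 30, 39, 42, 45, 10, 9]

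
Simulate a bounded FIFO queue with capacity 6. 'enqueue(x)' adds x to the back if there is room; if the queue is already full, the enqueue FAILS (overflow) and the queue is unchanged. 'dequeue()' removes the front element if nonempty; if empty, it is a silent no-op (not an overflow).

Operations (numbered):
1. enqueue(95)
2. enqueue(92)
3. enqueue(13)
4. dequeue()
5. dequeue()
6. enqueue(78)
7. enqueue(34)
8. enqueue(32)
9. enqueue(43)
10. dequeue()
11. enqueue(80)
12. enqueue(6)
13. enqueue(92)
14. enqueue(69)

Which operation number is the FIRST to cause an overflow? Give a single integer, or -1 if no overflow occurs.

1. enqueue(95): size=1
2. enqueue(92): size=2
3. enqueue(13): size=3
4. dequeue(): size=2
5. dequeue(): size=1
6. enqueue(78): size=2
7. enqueue(34): size=3
8. enqueue(32): size=4
9. enqueue(43): size=5
10. dequeue(): size=4
11. enqueue(80): size=5
12. enqueue(6): size=6
13. enqueue(92): size=6=cap → OVERFLOW (fail)
14. enqueue(69): size=6=cap → OVERFLOW (fail)

Answer: 13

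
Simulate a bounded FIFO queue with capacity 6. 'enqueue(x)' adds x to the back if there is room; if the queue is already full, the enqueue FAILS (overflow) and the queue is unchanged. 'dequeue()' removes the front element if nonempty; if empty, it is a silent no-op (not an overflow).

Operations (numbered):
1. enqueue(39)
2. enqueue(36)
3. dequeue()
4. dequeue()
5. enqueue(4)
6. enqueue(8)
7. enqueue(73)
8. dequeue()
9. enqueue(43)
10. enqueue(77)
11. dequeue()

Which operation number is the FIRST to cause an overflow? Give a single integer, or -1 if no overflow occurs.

Answer: -1

Derivation:
1. enqueue(39): size=1
2. enqueue(36): size=2
3. dequeue(): size=1
4. dequeue(): size=0
5. enqueue(4): size=1
6. enqueue(8): size=2
7. enqueue(73): size=3
8. dequeue(): size=2
9. enqueue(43): size=3
10. enqueue(77): size=4
11. dequeue(): size=3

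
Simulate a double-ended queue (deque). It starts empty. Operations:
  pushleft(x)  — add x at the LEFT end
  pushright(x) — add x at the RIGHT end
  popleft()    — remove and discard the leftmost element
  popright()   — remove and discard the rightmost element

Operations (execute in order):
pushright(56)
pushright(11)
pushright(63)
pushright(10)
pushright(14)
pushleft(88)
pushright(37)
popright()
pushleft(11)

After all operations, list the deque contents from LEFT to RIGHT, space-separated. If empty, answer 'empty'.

pushright(56): [56]
pushright(11): [56, 11]
pushright(63): [56, 11, 63]
pushright(10): [56, 11, 63, 10]
pushright(14): [56, 11, 63, 10, 14]
pushleft(88): [88, 56, 11, 63, 10, 14]
pushright(37): [88, 56, 11, 63, 10, 14, 37]
popright(): [88, 56, 11, 63, 10, 14]
pushleft(11): [11, 88, 56, 11, 63, 10, 14]

Answer: 11 88 56 11 63 10 14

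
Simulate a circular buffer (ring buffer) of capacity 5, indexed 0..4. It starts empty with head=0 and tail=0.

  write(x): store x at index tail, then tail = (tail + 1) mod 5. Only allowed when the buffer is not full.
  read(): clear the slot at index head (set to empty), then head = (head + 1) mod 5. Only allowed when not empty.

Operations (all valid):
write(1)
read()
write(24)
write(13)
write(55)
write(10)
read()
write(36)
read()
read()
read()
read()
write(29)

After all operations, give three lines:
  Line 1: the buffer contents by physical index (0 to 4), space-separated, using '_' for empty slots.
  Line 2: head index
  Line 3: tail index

Answer: _ 29 _ _ _
1
2

Derivation:
write(1): buf=[1 _ _ _ _], head=0, tail=1, size=1
read(): buf=[_ _ _ _ _], head=1, tail=1, size=0
write(24): buf=[_ 24 _ _ _], head=1, tail=2, size=1
write(13): buf=[_ 24 13 _ _], head=1, tail=3, size=2
write(55): buf=[_ 24 13 55 _], head=1, tail=4, size=3
write(10): buf=[_ 24 13 55 10], head=1, tail=0, size=4
read(): buf=[_ _ 13 55 10], head=2, tail=0, size=3
write(36): buf=[36 _ 13 55 10], head=2, tail=1, size=4
read(): buf=[36 _ _ 55 10], head=3, tail=1, size=3
read(): buf=[36 _ _ _ 10], head=4, tail=1, size=2
read(): buf=[36 _ _ _ _], head=0, tail=1, size=1
read(): buf=[_ _ _ _ _], head=1, tail=1, size=0
write(29): buf=[_ 29 _ _ _], head=1, tail=2, size=1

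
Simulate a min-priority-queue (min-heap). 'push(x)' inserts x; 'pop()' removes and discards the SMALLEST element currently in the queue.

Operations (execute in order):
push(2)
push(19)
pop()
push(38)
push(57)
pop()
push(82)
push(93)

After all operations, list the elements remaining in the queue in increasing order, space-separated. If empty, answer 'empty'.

push(2): heap contents = [2]
push(19): heap contents = [2, 19]
pop() → 2: heap contents = [19]
push(38): heap contents = [19, 38]
push(57): heap contents = [19, 38, 57]
pop() → 19: heap contents = [38, 57]
push(82): heap contents = [38, 57, 82]
push(93): heap contents = [38, 57, 82, 93]

Answer: 38 57 82 93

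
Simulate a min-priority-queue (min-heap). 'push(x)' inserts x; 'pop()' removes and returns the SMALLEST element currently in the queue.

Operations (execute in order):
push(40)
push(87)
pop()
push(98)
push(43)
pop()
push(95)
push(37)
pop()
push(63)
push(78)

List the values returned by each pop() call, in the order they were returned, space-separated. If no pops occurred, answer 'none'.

push(40): heap contents = [40]
push(87): heap contents = [40, 87]
pop() → 40: heap contents = [87]
push(98): heap contents = [87, 98]
push(43): heap contents = [43, 87, 98]
pop() → 43: heap contents = [87, 98]
push(95): heap contents = [87, 95, 98]
push(37): heap contents = [37, 87, 95, 98]
pop() → 37: heap contents = [87, 95, 98]
push(63): heap contents = [63, 87, 95, 98]
push(78): heap contents = [63, 78, 87, 95, 98]

Answer: 40 43 37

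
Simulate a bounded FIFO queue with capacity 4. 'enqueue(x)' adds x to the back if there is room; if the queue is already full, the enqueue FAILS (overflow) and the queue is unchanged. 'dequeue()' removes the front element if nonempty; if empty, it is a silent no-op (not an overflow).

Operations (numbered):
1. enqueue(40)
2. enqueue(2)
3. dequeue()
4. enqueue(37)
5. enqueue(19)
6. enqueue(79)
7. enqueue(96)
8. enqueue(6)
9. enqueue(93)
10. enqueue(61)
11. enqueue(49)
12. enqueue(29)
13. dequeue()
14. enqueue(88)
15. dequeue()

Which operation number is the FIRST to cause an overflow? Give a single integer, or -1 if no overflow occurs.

Answer: 7

Derivation:
1. enqueue(40): size=1
2. enqueue(2): size=2
3. dequeue(): size=1
4. enqueue(37): size=2
5. enqueue(19): size=3
6. enqueue(79): size=4
7. enqueue(96): size=4=cap → OVERFLOW (fail)
8. enqueue(6): size=4=cap → OVERFLOW (fail)
9. enqueue(93): size=4=cap → OVERFLOW (fail)
10. enqueue(61): size=4=cap → OVERFLOW (fail)
11. enqueue(49): size=4=cap → OVERFLOW (fail)
12. enqueue(29): size=4=cap → OVERFLOW (fail)
13. dequeue(): size=3
14. enqueue(88): size=4
15. dequeue(): size=3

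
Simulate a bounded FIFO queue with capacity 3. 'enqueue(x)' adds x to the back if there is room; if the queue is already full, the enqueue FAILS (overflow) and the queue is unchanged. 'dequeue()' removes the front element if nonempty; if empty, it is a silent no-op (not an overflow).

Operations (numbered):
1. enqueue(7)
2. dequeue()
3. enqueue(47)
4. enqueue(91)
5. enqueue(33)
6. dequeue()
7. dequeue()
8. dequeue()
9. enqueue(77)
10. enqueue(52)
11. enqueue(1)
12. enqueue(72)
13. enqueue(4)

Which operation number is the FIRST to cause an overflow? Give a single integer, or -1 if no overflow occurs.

1. enqueue(7): size=1
2. dequeue(): size=0
3. enqueue(47): size=1
4. enqueue(91): size=2
5. enqueue(33): size=3
6. dequeue(): size=2
7. dequeue(): size=1
8. dequeue(): size=0
9. enqueue(77): size=1
10. enqueue(52): size=2
11. enqueue(1): size=3
12. enqueue(72): size=3=cap → OVERFLOW (fail)
13. enqueue(4): size=3=cap → OVERFLOW (fail)

Answer: 12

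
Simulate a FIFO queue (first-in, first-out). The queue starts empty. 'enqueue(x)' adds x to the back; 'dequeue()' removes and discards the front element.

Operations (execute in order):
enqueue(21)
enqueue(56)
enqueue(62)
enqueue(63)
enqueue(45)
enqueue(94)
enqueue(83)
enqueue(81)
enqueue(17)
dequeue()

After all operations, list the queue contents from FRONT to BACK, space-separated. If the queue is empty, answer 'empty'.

enqueue(21): [21]
enqueue(56): [21, 56]
enqueue(62): [21, 56, 62]
enqueue(63): [21, 56, 62, 63]
enqueue(45): [21, 56, 62, 63, 45]
enqueue(94): [21, 56, 62, 63, 45, 94]
enqueue(83): [21, 56, 62, 63, 45, 94, 83]
enqueue(81): [21, 56, 62, 63, 45, 94, 83, 81]
enqueue(17): [21, 56, 62, 63, 45, 94, 83, 81, 17]
dequeue(): [56, 62, 63, 45, 94, 83, 81, 17]

Answer: 56 62 63 45 94 83 81 17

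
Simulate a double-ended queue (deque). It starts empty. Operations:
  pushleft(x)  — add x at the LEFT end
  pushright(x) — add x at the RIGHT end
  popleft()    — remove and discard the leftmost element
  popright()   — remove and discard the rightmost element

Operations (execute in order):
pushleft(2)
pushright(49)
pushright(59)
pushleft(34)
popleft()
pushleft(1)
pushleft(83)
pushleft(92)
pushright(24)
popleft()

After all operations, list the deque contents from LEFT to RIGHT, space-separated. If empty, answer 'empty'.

pushleft(2): [2]
pushright(49): [2, 49]
pushright(59): [2, 49, 59]
pushleft(34): [34, 2, 49, 59]
popleft(): [2, 49, 59]
pushleft(1): [1, 2, 49, 59]
pushleft(83): [83, 1, 2, 49, 59]
pushleft(92): [92, 83, 1, 2, 49, 59]
pushright(24): [92, 83, 1, 2, 49, 59, 24]
popleft(): [83, 1, 2, 49, 59, 24]

Answer: 83 1 2 49 59 24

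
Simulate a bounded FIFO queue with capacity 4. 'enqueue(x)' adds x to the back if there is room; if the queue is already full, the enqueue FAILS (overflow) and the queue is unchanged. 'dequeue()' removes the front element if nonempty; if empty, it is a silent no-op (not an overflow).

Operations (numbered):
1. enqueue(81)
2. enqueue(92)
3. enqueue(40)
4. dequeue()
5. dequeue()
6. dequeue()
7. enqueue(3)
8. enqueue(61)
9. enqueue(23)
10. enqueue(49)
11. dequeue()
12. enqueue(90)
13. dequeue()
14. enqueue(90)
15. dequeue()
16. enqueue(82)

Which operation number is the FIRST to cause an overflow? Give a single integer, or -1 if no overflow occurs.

1. enqueue(81): size=1
2. enqueue(92): size=2
3. enqueue(40): size=3
4. dequeue(): size=2
5. dequeue(): size=1
6. dequeue(): size=0
7. enqueue(3): size=1
8. enqueue(61): size=2
9. enqueue(23): size=3
10. enqueue(49): size=4
11. dequeue(): size=3
12. enqueue(90): size=4
13. dequeue(): size=3
14. enqueue(90): size=4
15. dequeue(): size=3
16. enqueue(82): size=4

Answer: -1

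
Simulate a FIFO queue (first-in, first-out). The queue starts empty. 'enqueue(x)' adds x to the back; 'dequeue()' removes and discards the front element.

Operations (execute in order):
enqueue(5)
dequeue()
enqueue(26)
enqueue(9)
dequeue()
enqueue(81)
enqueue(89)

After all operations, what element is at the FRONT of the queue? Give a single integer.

enqueue(5): queue = [5]
dequeue(): queue = []
enqueue(26): queue = [26]
enqueue(9): queue = [26, 9]
dequeue(): queue = [9]
enqueue(81): queue = [9, 81]
enqueue(89): queue = [9, 81, 89]

Answer: 9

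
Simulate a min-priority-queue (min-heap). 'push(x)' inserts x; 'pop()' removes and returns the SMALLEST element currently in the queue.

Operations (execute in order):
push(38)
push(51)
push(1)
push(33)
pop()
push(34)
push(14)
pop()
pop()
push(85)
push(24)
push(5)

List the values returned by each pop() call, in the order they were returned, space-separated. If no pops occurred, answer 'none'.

push(38): heap contents = [38]
push(51): heap contents = [38, 51]
push(1): heap contents = [1, 38, 51]
push(33): heap contents = [1, 33, 38, 51]
pop() → 1: heap contents = [33, 38, 51]
push(34): heap contents = [33, 34, 38, 51]
push(14): heap contents = [14, 33, 34, 38, 51]
pop() → 14: heap contents = [33, 34, 38, 51]
pop() → 33: heap contents = [34, 38, 51]
push(85): heap contents = [34, 38, 51, 85]
push(24): heap contents = [24, 34, 38, 51, 85]
push(5): heap contents = [5, 24, 34, 38, 51, 85]

Answer: 1 14 33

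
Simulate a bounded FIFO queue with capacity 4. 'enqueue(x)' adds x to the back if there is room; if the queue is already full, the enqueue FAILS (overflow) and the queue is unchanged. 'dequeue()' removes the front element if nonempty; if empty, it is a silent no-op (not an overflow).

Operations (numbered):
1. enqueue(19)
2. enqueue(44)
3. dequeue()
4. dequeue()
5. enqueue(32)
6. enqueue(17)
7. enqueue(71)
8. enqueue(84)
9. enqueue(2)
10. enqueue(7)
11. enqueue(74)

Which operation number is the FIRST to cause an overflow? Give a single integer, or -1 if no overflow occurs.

Answer: 9

Derivation:
1. enqueue(19): size=1
2. enqueue(44): size=2
3. dequeue(): size=1
4. dequeue(): size=0
5. enqueue(32): size=1
6. enqueue(17): size=2
7. enqueue(71): size=3
8. enqueue(84): size=4
9. enqueue(2): size=4=cap → OVERFLOW (fail)
10. enqueue(7): size=4=cap → OVERFLOW (fail)
11. enqueue(74): size=4=cap → OVERFLOW (fail)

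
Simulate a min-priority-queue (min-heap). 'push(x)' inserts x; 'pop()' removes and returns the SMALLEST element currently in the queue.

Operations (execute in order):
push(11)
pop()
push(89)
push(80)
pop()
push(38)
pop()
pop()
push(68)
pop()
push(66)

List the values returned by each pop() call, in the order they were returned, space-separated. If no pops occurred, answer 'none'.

push(11): heap contents = [11]
pop() → 11: heap contents = []
push(89): heap contents = [89]
push(80): heap contents = [80, 89]
pop() → 80: heap contents = [89]
push(38): heap contents = [38, 89]
pop() → 38: heap contents = [89]
pop() → 89: heap contents = []
push(68): heap contents = [68]
pop() → 68: heap contents = []
push(66): heap contents = [66]

Answer: 11 80 38 89 68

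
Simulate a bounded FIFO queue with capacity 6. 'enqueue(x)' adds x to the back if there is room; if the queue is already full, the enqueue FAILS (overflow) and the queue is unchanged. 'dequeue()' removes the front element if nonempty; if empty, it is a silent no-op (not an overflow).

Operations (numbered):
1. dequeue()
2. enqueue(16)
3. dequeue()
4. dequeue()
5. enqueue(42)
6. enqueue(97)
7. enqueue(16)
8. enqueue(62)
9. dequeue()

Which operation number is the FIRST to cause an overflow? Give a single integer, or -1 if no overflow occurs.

1. dequeue(): empty, no-op, size=0
2. enqueue(16): size=1
3. dequeue(): size=0
4. dequeue(): empty, no-op, size=0
5. enqueue(42): size=1
6. enqueue(97): size=2
7. enqueue(16): size=3
8. enqueue(62): size=4
9. dequeue(): size=3

Answer: -1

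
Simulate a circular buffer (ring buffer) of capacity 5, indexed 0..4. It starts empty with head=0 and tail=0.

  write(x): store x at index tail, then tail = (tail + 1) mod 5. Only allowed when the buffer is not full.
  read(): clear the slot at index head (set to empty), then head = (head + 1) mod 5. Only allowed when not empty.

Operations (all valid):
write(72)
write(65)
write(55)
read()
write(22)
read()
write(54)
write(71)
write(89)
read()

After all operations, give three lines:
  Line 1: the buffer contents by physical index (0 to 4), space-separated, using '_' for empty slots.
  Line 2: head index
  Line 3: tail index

write(72): buf=[72 _ _ _ _], head=0, tail=1, size=1
write(65): buf=[72 65 _ _ _], head=0, tail=2, size=2
write(55): buf=[72 65 55 _ _], head=0, tail=3, size=3
read(): buf=[_ 65 55 _ _], head=1, tail=3, size=2
write(22): buf=[_ 65 55 22 _], head=1, tail=4, size=3
read(): buf=[_ _ 55 22 _], head=2, tail=4, size=2
write(54): buf=[_ _ 55 22 54], head=2, tail=0, size=3
write(71): buf=[71 _ 55 22 54], head=2, tail=1, size=4
write(89): buf=[71 89 55 22 54], head=2, tail=2, size=5
read(): buf=[71 89 _ 22 54], head=3, tail=2, size=4

Answer: 71 89 _ 22 54
3
2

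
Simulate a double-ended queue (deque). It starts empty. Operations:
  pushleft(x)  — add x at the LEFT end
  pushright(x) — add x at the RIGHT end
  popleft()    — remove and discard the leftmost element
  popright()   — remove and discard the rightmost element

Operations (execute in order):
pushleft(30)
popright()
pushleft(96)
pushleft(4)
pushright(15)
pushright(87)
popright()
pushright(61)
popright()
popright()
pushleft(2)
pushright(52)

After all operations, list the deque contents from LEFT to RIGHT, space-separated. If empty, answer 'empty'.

pushleft(30): [30]
popright(): []
pushleft(96): [96]
pushleft(4): [4, 96]
pushright(15): [4, 96, 15]
pushright(87): [4, 96, 15, 87]
popright(): [4, 96, 15]
pushright(61): [4, 96, 15, 61]
popright(): [4, 96, 15]
popright(): [4, 96]
pushleft(2): [2, 4, 96]
pushright(52): [2, 4, 96, 52]

Answer: 2 4 96 52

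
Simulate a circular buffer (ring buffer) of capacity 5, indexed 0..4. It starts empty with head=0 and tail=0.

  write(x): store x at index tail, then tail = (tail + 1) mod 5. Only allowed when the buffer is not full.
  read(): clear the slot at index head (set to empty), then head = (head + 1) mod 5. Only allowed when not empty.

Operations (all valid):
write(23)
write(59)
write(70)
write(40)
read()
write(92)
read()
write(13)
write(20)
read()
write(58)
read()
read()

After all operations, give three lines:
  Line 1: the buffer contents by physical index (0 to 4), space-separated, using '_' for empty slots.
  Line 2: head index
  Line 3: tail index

Answer: 13 20 58 _ _
0
3

Derivation:
write(23): buf=[23 _ _ _ _], head=0, tail=1, size=1
write(59): buf=[23 59 _ _ _], head=0, tail=2, size=2
write(70): buf=[23 59 70 _ _], head=0, tail=3, size=3
write(40): buf=[23 59 70 40 _], head=0, tail=4, size=4
read(): buf=[_ 59 70 40 _], head=1, tail=4, size=3
write(92): buf=[_ 59 70 40 92], head=1, tail=0, size=4
read(): buf=[_ _ 70 40 92], head=2, tail=0, size=3
write(13): buf=[13 _ 70 40 92], head=2, tail=1, size=4
write(20): buf=[13 20 70 40 92], head=2, tail=2, size=5
read(): buf=[13 20 _ 40 92], head=3, tail=2, size=4
write(58): buf=[13 20 58 40 92], head=3, tail=3, size=5
read(): buf=[13 20 58 _ 92], head=4, tail=3, size=4
read(): buf=[13 20 58 _ _], head=0, tail=3, size=3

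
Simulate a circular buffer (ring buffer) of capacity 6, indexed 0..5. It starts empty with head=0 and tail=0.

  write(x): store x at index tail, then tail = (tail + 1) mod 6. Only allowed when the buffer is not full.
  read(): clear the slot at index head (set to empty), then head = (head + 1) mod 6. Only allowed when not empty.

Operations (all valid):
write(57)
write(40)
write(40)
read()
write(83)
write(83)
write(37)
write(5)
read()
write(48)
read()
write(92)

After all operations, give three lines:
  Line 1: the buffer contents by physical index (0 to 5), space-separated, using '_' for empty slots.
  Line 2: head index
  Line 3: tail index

write(57): buf=[57 _ _ _ _ _], head=0, tail=1, size=1
write(40): buf=[57 40 _ _ _ _], head=0, tail=2, size=2
write(40): buf=[57 40 40 _ _ _], head=0, tail=3, size=3
read(): buf=[_ 40 40 _ _ _], head=1, tail=3, size=2
write(83): buf=[_ 40 40 83 _ _], head=1, tail=4, size=3
write(83): buf=[_ 40 40 83 83 _], head=1, tail=5, size=4
write(37): buf=[_ 40 40 83 83 37], head=1, tail=0, size=5
write(5): buf=[5 40 40 83 83 37], head=1, tail=1, size=6
read(): buf=[5 _ 40 83 83 37], head=2, tail=1, size=5
write(48): buf=[5 48 40 83 83 37], head=2, tail=2, size=6
read(): buf=[5 48 _ 83 83 37], head=3, tail=2, size=5
write(92): buf=[5 48 92 83 83 37], head=3, tail=3, size=6

Answer: 5 48 92 83 83 37
3
3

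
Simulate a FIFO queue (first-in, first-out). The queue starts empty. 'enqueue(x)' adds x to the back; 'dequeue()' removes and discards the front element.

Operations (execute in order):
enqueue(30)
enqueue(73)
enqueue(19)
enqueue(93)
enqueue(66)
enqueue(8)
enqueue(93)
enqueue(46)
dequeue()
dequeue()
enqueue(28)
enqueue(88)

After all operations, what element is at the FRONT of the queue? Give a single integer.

Answer: 19

Derivation:
enqueue(30): queue = [30]
enqueue(73): queue = [30, 73]
enqueue(19): queue = [30, 73, 19]
enqueue(93): queue = [30, 73, 19, 93]
enqueue(66): queue = [30, 73, 19, 93, 66]
enqueue(8): queue = [30, 73, 19, 93, 66, 8]
enqueue(93): queue = [30, 73, 19, 93, 66, 8, 93]
enqueue(46): queue = [30, 73, 19, 93, 66, 8, 93, 46]
dequeue(): queue = [73, 19, 93, 66, 8, 93, 46]
dequeue(): queue = [19, 93, 66, 8, 93, 46]
enqueue(28): queue = [19, 93, 66, 8, 93, 46, 28]
enqueue(88): queue = [19, 93, 66, 8, 93, 46, 28, 88]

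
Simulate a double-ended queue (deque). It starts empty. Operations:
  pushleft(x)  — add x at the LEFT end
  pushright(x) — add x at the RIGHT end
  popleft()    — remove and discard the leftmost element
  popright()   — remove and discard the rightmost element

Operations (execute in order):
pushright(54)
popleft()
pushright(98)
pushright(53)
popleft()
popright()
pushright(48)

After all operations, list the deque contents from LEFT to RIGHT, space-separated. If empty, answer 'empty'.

pushright(54): [54]
popleft(): []
pushright(98): [98]
pushright(53): [98, 53]
popleft(): [53]
popright(): []
pushright(48): [48]

Answer: 48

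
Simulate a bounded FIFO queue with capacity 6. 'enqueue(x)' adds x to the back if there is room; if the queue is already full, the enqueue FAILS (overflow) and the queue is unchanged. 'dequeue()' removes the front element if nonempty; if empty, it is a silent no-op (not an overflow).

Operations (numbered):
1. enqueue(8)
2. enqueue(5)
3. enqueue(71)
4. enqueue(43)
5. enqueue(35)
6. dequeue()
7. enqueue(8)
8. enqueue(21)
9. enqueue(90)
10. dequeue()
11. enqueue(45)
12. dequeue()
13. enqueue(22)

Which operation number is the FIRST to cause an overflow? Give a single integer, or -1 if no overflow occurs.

1. enqueue(8): size=1
2. enqueue(5): size=2
3. enqueue(71): size=3
4. enqueue(43): size=4
5. enqueue(35): size=5
6. dequeue(): size=4
7. enqueue(8): size=5
8. enqueue(21): size=6
9. enqueue(90): size=6=cap → OVERFLOW (fail)
10. dequeue(): size=5
11. enqueue(45): size=6
12. dequeue(): size=5
13. enqueue(22): size=6

Answer: 9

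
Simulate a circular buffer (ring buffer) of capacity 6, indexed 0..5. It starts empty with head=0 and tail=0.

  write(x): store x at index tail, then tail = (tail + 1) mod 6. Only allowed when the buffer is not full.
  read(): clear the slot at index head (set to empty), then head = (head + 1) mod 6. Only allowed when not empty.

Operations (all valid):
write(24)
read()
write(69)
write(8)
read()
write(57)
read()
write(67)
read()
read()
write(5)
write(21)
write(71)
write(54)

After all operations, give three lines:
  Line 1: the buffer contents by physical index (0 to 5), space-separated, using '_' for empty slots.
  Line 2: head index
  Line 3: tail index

Answer: 21 71 54 _ _ 5
5
3

Derivation:
write(24): buf=[24 _ _ _ _ _], head=0, tail=1, size=1
read(): buf=[_ _ _ _ _ _], head=1, tail=1, size=0
write(69): buf=[_ 69 _ _ _ _], head=1, tail=2, size=1
write(8): buf=[_ 69 8 _ _ _], head=1, tail=3, size=2
read(): buf=[_ _ 8 _ _ _], head=2, tail=3, size=1
write(57): buf=[_ _ 8 57 _ _], head=2, tail=4, size=2
read(): buf=[_ _ _ 57 _ _], head=3, tail=4, size=1
write(67): buf=[_ _ _ 57 67 _], head=3, tail=5, size=2
read(): buf=[_ _ _ _ 67 _], head=4, tail=5, size=1
read(): buf=[_ _ _ _ _ _], head=5, tail=5, size=0
write(5): buf=[_ _ _ _ _ 5], head=5, tail=0, size=1
write(21): buf=[21 _ _ _ _ 5], head=5, tail=1, size=2
write(71): buf=[21 71 _ _ _ 5], head=5, tail=2, size=3
write(54): buf=[21 71 54 _ _ 5], head=5, tail=3, size=4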